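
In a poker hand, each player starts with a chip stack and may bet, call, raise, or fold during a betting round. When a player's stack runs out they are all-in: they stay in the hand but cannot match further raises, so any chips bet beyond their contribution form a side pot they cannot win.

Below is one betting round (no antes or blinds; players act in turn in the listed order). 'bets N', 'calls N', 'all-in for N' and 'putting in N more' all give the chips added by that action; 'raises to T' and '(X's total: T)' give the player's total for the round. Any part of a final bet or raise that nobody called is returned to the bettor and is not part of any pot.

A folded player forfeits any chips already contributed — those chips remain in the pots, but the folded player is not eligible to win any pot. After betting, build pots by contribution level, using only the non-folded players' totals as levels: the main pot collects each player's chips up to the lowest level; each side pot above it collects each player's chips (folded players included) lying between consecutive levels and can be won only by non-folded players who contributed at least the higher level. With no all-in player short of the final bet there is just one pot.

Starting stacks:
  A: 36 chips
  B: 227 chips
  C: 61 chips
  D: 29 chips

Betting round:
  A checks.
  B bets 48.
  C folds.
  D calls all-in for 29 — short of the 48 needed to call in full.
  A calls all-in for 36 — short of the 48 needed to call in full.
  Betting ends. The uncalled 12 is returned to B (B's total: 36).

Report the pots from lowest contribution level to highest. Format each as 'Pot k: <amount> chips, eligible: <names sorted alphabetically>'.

Contributions (after 12 returned to B): A=36, B=36, D=29
Folded: C
Pot levels (distinct totals of non-folded players): 29, 36
Layer 1-29: 29 each from A, B, D = 29*3 = 87 chips; eligible A, B, D
Layer 30-36: 7 each from A, B = 7*2 = 14 chips; eligible A, B

Pot 1: 87 chips, eligible: A, B, D
Pot 2: 14 chips, eligible: A, B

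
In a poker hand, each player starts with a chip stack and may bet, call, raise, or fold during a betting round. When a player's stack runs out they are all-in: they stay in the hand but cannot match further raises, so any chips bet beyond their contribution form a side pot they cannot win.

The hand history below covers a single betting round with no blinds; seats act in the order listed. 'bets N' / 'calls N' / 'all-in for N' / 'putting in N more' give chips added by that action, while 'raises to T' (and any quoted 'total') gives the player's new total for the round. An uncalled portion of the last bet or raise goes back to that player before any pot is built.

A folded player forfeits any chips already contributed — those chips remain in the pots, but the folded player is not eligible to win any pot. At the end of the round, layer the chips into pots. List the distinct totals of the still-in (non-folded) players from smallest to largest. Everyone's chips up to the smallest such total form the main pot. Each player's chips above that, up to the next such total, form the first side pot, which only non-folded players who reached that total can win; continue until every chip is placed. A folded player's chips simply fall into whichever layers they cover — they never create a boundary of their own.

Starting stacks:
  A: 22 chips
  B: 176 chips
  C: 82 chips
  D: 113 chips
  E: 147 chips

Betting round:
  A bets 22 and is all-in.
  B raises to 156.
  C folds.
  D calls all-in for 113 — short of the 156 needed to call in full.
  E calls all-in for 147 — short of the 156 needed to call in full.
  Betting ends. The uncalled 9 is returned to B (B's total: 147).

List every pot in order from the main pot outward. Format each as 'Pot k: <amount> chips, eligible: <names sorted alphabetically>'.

Contributions (after 9 returned to B): A=22, B=147, D=113, E=147
Folded: C
Pot levels (distinct totals of non-folded players): 22, 113, 147
Layer 1-22: 22 each from A, B, D, E = 22*4 = 88 chips; eligible A, B, D, E
Layer 23-113: 91 each from B, D, E = 91*3 = 273 chips; eligible B, D, E
Layer 114-147: 34 each from B, E = 34*2 = 68 chips; eligible B, E

Pot 1: 88 chips, eligible: A, B, D, E
Pot 2: 273 chips, eligible: B, D, E
Pot 3: 68 chips, eligible: B, E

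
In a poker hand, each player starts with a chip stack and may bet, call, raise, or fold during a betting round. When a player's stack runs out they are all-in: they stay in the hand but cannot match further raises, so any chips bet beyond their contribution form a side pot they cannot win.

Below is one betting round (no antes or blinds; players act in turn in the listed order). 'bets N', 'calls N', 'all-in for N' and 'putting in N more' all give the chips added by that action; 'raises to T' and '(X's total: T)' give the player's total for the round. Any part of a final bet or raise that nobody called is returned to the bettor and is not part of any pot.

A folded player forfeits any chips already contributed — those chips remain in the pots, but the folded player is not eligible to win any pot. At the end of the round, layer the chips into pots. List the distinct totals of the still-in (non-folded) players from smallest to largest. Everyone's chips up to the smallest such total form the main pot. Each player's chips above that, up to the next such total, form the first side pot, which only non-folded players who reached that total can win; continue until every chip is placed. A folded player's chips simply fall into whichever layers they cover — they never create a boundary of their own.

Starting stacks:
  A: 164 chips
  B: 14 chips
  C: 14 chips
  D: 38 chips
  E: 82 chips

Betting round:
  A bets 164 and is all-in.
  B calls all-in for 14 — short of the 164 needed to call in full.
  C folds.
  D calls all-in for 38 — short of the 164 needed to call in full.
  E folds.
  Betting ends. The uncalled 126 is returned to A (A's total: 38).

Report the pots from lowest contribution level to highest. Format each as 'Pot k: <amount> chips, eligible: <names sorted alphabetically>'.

Contributions (after 126 returned to A): A=38, B=14, D=38
Folded: C, E
Pot levels (distinct totals of non-folded players): 14, 38
Layer 1-14: 14 each from A, B, D = 14*3 = 42 chips; eligible A, B, D
Layer 15-38: 24 each from A, D = 24*2 = 48 chips; eligible A, D

Pot 1: 42 chips, eligible: A, B, D
Pot 2: 48 chips, eligible: A, D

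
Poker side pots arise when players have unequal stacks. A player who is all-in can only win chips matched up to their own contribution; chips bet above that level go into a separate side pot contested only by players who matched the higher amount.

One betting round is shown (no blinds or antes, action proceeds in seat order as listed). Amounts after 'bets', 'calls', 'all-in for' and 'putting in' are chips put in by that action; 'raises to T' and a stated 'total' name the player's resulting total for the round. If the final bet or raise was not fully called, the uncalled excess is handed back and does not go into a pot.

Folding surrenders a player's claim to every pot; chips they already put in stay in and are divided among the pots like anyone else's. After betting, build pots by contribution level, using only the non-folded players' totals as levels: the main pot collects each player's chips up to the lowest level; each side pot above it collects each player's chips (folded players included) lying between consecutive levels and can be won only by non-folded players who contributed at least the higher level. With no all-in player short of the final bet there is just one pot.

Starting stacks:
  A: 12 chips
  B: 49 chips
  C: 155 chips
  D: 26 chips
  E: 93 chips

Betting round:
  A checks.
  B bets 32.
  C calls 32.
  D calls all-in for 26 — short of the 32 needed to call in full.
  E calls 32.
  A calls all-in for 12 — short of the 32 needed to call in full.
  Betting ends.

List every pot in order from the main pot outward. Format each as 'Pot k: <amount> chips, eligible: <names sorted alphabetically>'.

Pot 1: 60 chips, eligible: A, B, C, D, E
Pot 2: 56 chips, eligible: B, C, D, E
Pot 3: 18 chips, eligible: B, C, E

Derivation:
Contributions: A=12, B=32, C=32, D=26, E=32
Pot levels (distinct totals of non-folded players): 12, 26, 32
Layer 1-12: 12 each from A, B, C, D, E = 12*5 = 60 chips; eligible A, B, C, D, E
Layer 13-26: 14 each from B, C, D, E = 14*4 = 56 chips; eligible B, C, D, E
Layer 27-32: 6 each from B, C, E = 6*3 = 18 chips; eligible B, C, E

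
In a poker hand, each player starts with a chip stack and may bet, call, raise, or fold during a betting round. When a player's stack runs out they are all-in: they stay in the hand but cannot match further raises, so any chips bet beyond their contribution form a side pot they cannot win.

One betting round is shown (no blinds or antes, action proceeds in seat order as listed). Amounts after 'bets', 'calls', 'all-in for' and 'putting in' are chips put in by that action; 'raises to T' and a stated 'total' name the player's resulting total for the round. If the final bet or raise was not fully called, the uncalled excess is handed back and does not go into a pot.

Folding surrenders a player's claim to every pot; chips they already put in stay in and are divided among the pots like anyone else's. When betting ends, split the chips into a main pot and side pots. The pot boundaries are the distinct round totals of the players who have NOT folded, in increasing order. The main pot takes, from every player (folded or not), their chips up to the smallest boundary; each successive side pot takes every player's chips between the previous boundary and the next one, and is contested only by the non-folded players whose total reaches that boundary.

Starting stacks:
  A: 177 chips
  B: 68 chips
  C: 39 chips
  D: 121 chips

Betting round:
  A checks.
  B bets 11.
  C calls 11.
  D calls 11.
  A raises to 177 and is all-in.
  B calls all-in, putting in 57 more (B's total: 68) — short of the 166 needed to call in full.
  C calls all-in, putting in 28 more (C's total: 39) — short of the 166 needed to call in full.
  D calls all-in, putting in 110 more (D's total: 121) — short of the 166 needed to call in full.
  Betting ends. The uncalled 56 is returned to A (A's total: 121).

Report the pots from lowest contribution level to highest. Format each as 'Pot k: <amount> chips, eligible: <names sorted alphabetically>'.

Contributions (after 56 returned to A): A=121, B=68, C=39, D=121
Pot levels (distinct totals of non-folded players): 39, 68, 121
Layer 1-39: 39 each from A, B, C, D = 39*4 = 156 chips; eligible A, B, C, D
Layer 40-68: 29 each from A, B, D = 29*3 = 87 chips; eligible A, B, D
Layer 69-121: 53 each from A, D = 53*2 = 106 chips; eligible A, D

Pot 1: 156 chips, eligible: A, B, C, D
Pot 2: 87 chips, eligible: A, B, D
Pot 3: 106 chips, eligible: A, D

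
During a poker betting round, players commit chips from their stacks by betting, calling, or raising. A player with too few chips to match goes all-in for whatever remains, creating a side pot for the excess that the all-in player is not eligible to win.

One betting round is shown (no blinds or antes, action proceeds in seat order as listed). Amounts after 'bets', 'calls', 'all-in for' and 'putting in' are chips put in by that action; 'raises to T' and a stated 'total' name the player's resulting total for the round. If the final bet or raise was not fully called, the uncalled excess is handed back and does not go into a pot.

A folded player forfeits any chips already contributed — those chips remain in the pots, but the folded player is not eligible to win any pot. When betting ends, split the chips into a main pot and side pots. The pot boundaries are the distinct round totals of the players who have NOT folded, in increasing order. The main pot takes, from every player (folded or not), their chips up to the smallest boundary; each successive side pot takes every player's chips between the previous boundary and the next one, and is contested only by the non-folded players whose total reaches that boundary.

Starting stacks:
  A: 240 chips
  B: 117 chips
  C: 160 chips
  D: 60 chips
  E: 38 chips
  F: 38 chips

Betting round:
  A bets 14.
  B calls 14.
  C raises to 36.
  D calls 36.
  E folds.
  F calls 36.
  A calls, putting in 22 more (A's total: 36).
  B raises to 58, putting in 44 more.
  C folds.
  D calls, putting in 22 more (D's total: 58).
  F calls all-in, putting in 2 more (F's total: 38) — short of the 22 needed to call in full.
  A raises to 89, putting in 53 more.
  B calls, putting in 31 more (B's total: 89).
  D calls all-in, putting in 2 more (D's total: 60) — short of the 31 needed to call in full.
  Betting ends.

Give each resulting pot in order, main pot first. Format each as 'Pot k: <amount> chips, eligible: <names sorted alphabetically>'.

Contributions: A=89, B=89, C=36, D=60, F=38
Folded: C, E
Pot levels (distinct totals of non-folded players): 38, 60, 89
Layer 1-38: A 38 + B 38 + C 36 + D 38 + F 38 = 188 chips; eligible A, B, D, F
Layer 39-60: 22 each from A, B, D = 22*3 = 66 chips; eligible A, B, D
Layer 61-89: 29 each from A, B = 29*2 = 58 chips; eligible A, B

Pot 1: 188 chips, eligible: A, B, D, F
Pot 2: 66 chips, eligible: A, B, D
Pot 3: 58 chips, eligible: A, B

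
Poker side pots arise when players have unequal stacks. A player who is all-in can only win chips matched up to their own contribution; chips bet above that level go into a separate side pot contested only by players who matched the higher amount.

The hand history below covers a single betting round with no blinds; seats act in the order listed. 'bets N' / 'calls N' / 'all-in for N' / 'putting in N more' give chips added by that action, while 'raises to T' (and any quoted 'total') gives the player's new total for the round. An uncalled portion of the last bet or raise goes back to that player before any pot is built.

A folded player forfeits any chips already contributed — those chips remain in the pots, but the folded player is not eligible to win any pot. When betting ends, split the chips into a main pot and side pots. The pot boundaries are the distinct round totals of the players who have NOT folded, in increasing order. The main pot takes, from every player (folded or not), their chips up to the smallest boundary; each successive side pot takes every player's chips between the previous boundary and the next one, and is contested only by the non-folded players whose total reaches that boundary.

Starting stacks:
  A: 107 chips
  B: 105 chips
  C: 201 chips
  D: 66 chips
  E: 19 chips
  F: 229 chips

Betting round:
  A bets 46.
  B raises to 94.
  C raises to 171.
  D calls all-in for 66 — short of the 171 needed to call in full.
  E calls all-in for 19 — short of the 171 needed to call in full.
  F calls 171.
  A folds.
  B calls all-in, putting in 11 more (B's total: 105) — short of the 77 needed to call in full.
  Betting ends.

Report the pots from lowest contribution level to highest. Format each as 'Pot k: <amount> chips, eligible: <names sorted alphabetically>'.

Contributions: A=46, B=105, C=171, D=66, E=19, F=171
Folded: A
Pot levels (distinct totals of non-folded players): 19, 66, 105, 171
Layer 1-19: 19 each from A, B, C, D, E, F = 19*6 = 114 chips; eligible B, C, D, E, F
Layer 20-66: A 27 + B 47 + C 47 + D 47 + F 47 = 215 chips; eligible B, C, D, F
Layer 67-105: 39 each from B, C, F = 39*3 = 117 chips; eligible B, C, F
Layer 106-171: 66 each from C, F = 66*2 = 132 chips; eligible C, F

Pot 1: 114 chips, eligible: B, C, D, E, F
Pot 2: 215 chips, eligible: B, C, D, F
Pot 3: 117 chips, eligible: B, C, F
Pot 4: 132 chips, eligible: C, F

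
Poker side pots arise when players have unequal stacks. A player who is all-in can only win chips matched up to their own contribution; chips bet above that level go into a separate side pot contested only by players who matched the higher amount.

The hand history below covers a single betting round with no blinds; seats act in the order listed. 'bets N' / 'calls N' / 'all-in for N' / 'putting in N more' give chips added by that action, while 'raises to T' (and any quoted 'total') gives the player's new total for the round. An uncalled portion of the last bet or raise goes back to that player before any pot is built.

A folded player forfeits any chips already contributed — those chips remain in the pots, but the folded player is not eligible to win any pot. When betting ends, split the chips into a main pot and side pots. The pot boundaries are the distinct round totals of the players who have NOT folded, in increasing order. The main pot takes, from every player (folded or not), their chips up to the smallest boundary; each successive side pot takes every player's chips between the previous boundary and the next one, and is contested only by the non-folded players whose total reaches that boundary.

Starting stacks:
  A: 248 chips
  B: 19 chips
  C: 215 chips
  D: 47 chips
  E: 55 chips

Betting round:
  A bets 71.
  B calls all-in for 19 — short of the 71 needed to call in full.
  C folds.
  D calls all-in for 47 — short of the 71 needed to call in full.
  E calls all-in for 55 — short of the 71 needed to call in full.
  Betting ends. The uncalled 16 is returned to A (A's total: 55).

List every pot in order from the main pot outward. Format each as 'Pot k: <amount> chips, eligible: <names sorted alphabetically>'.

Contributions (after 16 returned to A): A=55, B=19, D=47, E=55
Folded: C
Pot levels (distinct totals of non-folded players): 19, 47, 55
Layer 1-19: 19 each from A, B, D, E = 19*4 = 76 chips; eligible A, B, D, E
Layer 20-47: 28 each from A, D, E = 28*3 = 84 chips; eligible A, D, E
Layer 48-55: 8 each from A, E = 8*2 = 16 chips; eligible A, E

Pot 1: 76 chips, eligible: A, B, D, E
Pot 2: 84 chips, eligible: A, D, E
Pot 3: 16 chips, eligible: A, E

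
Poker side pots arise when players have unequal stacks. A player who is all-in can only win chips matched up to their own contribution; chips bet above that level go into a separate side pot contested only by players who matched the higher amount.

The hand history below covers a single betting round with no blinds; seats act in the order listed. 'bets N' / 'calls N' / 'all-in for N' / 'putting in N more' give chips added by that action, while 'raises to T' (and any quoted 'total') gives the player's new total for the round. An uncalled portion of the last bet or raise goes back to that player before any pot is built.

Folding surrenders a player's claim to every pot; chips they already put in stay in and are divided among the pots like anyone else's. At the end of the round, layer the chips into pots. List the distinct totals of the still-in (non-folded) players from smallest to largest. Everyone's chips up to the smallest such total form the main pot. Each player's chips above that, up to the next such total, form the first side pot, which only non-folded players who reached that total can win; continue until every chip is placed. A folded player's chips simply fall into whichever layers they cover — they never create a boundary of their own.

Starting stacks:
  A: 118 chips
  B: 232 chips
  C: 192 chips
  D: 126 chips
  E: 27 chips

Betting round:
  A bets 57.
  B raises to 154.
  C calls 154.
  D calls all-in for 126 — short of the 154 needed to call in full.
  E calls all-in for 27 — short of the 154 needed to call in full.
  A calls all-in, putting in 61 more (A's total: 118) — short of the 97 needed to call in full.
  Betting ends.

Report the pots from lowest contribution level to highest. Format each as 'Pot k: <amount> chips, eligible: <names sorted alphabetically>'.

Contributions: A=118, B=154, C=154, D=126, E=27
Pot levels (distinct totals of non-folded players): 27, 118, 126, 154
Layer 1-27: 27 each from A, B, C, D, E = 27*5 = 135 chips; eligible A, B, C, D, E
Layer 28-118: 91 each from A, B, C, D = 91*4 = 364 chips; eligible A, B, C, D
Layer 119-126: 8 each from B, C, D = 8*3 = 24 chips; eligible B, C, D
Layer 127-154: 28 each from B, C = 28*2 = 56 chips; eligible B, C

Pot 1: 135 chips, eligible: A, B, C, D, E
Pot 2: 364 chips, eligible: A, B, C, D
Pot 3: 24 chips, eligible: B, C, D
Pot 4: 56 chips, eligible: B, C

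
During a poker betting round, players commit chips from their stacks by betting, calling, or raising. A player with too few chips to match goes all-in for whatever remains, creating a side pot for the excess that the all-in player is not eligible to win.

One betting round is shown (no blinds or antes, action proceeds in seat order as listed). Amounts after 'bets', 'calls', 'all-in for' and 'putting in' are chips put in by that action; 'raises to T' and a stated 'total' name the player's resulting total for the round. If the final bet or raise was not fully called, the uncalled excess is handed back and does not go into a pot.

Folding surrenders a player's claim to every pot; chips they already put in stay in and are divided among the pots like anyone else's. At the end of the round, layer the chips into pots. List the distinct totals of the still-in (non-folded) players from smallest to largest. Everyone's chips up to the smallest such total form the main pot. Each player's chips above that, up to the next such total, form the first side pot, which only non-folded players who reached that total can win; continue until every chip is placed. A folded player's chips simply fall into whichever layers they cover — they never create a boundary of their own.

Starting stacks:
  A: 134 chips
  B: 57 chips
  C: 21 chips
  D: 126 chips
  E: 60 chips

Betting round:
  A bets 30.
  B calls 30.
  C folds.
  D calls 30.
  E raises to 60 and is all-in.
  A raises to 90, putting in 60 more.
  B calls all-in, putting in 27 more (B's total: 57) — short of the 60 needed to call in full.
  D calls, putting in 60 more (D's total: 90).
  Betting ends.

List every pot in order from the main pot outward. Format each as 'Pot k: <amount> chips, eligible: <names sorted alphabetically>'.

Pot 1: 228 chips, eligible: A, B, D, E
Pot 2: 9 chips, eligible: A, D, E
Pot 3: 60 chips, eligible: A, D

Derivation:
Contributions: A=90, B=57, D=90, E=60
Folded: C
Pot levels (distinct totals of non-folded players): 57, 60, 90
Layer 1-57: 57 each from A, B, D, E = 57*4 = 228 chips; eligible A, B, D, E
Layer 58-60: 3 each from A, D, E = 3*3 = 9 chips; eligible A, D, E
Layer 61-90: 30 each from A, D = 30*2 = 60 chips; eligible A, D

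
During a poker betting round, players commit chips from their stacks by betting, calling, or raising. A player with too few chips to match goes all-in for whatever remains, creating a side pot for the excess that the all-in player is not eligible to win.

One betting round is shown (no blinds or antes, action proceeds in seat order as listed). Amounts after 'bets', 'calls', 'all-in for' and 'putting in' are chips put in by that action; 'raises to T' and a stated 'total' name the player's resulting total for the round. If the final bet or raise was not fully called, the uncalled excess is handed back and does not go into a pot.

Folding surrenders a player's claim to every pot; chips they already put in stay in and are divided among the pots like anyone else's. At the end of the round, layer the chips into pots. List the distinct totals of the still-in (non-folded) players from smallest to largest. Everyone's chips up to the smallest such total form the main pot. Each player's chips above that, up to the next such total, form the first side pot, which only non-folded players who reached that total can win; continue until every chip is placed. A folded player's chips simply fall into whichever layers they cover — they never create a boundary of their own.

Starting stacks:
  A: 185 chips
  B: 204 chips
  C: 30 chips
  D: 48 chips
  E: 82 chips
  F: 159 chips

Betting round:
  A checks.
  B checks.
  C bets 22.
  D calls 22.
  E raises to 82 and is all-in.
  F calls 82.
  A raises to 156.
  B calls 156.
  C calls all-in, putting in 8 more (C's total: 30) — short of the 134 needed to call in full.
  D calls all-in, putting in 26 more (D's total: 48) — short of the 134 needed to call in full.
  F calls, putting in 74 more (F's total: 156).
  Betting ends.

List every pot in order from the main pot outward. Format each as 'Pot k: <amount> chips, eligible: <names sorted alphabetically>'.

Pot 1: 180 chips, eligible: A, B, C, D, E, F
Pot 2: 90 chips, eligible: A, B, D, E, F
Pot 3: 136 chips, eligible: A, B, E, F
Pot 4: 222 chips, eligible: A, B, F

Derivation:
Contributions: A=156, B=156, C=30, D=48, E=82, F=156
Pot levels (distinct totals of non-folded players): 30, 48, 82, 156
Layer 1-30: 30 each from A, B, C, D, E, F = 30*6 = 180 chips; eligible A, B, C, D, E, F
Layer 31-48: 18 each from A, B, D, E, F = 18*5 = 90 chips; eligible A, B, D, E, F
Layer 49-82: 34 each from A, B, E, F = 34*4 = 136 chips; eligible A, B, E, F
Layer 83-156: 74 each from A, B, F = 74*3 = 222 chips; eligible A, B, F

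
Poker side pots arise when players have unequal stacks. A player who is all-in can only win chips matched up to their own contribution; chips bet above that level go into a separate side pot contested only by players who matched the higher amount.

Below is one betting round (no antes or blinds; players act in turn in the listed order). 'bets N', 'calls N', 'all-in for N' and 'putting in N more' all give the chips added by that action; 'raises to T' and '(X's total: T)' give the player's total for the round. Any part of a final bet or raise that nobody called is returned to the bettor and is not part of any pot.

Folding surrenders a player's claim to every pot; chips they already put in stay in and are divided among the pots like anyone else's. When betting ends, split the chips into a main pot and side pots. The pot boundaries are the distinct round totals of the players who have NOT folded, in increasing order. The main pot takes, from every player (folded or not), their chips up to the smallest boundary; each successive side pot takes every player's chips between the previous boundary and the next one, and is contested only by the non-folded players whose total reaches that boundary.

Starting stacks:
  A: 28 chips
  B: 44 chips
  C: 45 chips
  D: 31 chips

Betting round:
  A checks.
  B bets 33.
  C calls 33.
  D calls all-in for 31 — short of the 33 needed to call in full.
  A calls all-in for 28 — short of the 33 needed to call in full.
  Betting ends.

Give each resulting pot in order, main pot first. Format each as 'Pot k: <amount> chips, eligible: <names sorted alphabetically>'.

Contributions: A=28, B=33, C=33, D=31
Pot levels (distinct totals of non-folded players): 28, 31, 33
Layer 1-28: 28 each from A, B, C, D = 28*4 = 112 chips; eligible A, B, C, D
Layer 29-31: 3 each from B, C, D = 3*3 = 9 chips; eligible B, C, D
Layer 32-33: 2 each from B, C = 2*2 = 4 chips; eligible B, C

Pot 1: 112 chips, eligible: A, B, C, D
Pot 2: 9 chips, eligible: B, C, D
Pot 3: 4 chips, eligible: B, C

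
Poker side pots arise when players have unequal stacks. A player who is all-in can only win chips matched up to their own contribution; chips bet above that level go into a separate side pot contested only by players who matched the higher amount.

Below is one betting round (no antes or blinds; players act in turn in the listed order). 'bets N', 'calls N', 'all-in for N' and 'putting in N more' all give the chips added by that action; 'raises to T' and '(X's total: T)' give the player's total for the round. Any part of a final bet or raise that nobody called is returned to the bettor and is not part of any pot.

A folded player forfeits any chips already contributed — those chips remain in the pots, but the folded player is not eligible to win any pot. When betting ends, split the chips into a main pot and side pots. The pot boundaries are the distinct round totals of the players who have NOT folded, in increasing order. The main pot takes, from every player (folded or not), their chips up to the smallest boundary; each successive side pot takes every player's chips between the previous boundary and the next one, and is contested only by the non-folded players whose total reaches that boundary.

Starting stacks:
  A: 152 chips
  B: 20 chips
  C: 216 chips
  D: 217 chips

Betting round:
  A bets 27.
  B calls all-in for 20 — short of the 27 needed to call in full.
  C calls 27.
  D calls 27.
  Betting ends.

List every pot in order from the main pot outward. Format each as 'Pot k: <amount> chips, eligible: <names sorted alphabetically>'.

Contributions: A=27, B=20, C=27, D=27
Pot levels (distinct totals of non-folded players): 20, 27
Layer 1-20: 20 each from A, B, C, D = 20*4 = 80 chips; eligible A, B, C, D
Layer 21-27: 7 each from A, C, D = 7*3 = 21 chips; eligible A, C, D

Pot 1: 80 chips, eligible: A, B, C, D
Pot 2: 21 chips, eligible: A, C, D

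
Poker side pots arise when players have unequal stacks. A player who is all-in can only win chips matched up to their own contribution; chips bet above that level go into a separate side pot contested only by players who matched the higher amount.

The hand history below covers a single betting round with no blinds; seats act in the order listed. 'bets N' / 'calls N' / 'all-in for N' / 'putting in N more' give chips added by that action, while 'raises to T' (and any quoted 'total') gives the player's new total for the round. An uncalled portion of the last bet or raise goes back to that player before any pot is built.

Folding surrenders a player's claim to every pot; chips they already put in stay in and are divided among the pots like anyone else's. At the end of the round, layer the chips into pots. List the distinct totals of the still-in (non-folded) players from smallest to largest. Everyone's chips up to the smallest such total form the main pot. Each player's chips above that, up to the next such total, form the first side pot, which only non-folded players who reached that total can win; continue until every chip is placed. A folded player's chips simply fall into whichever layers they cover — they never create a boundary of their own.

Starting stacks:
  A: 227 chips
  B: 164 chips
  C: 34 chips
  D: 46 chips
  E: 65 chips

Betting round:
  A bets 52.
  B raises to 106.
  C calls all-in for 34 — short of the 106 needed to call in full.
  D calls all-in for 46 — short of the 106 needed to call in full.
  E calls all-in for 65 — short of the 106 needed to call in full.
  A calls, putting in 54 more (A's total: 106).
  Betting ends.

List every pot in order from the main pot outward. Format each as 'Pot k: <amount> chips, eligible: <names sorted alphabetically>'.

Pot 1: 170 chips, eligible: A, B, C, D, E
Pot 2: 48 chips, eligible: A, B, D, E
Pot 3: 57 chips, eligible: A, B, E
Pot 4: 82 chips, eligible: A, B

Derivation:
Contributions: A=106, B=106, C=34, D=46, E=65
Pot levels (distinct totals of non-folded players): 34, 46, 65, 106
Layer 1-34: 34 each from A, B, C, D, E = 34*5 = 170 chips; eligible A, B, C, D, E
Layer 35-46: 12 each from A, B, D, E = 12*4 = 48 chips; eligible A, B, D, E
Layer 47-65: 19 each from A, B, E = 19*3 = 57 chips; eligible A, B, E
Layer 66-106: 41 each from A, B = 41*2 = 82 chips; eligible A, B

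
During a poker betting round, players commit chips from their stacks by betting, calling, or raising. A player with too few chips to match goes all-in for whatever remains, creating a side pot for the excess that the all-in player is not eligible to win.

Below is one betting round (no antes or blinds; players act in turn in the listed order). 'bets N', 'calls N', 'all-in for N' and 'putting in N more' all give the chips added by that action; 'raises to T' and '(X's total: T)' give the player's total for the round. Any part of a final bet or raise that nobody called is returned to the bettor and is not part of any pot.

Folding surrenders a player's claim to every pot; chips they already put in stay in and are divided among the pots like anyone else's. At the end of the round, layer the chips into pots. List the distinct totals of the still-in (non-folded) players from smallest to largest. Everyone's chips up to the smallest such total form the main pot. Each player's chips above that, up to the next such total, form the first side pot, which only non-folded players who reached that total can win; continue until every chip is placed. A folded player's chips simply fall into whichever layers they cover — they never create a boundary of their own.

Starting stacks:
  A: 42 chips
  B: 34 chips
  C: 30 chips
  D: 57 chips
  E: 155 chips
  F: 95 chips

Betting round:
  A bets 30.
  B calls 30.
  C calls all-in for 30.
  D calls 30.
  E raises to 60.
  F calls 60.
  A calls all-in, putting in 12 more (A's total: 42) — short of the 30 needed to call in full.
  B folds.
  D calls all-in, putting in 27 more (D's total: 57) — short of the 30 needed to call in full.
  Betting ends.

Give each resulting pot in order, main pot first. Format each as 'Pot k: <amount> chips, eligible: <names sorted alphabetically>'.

Pot 1: 180 chips, eligible: A, C, D, E, F
Pot 2: 48 chips, eligible: A, D, E, F
Pot 3: 45 chips, eligible: D, E, F
Pot 4: 6 chips, eligible: E, F

Derivation:
Contributions: A=42, B=30, C=30, D=57, E=60, F=60
Folded: B
Pot levels (distinct totals of non-folded players): 30, 42, 57, 60
Layer 1-30: 30 each from A, B, C, D, E, F = 30*6 = 180 chips; eligible A, C, D, E, F
Layer 31-42: 12 each from A, D, E, F = 12*4 = 48 chips; eligible A, D, E, F
Layer 43-57: 15 each from D, E, F = 15*3 = 45 chips; eligible D, E, F
Layer 58-60: 3 each from E, F = 3*2 = 6 chips; eligible E, F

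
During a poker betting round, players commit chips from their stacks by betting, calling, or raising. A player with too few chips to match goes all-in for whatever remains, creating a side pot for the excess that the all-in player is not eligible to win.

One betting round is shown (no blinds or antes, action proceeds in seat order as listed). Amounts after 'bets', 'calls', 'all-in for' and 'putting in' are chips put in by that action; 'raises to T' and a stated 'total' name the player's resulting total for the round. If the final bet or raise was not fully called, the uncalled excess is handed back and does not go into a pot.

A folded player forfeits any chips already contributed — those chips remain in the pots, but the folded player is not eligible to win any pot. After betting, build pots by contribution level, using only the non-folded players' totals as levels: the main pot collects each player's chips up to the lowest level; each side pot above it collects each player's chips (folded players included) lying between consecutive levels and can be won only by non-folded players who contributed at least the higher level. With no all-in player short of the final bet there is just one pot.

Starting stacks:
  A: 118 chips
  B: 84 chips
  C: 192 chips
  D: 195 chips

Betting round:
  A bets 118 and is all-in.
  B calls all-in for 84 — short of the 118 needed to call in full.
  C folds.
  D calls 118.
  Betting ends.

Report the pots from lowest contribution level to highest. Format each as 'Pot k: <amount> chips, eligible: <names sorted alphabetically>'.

Pot 1: 252 chips, eligible: A, B, D
Pot 2: 68 chips, eligible: A, D

Derivation:
Contributions: A=118, B=84, D=118
Folded: C
Pot levels (distinct totals of non-folded players): 84, 118
Layer 1-84: 84 each from A, B, D = 84*3 = 252 chips; eligible A, B, D
Layer 85-118: 34 each from A, D = 34*2 = 68 chips; eligible A, D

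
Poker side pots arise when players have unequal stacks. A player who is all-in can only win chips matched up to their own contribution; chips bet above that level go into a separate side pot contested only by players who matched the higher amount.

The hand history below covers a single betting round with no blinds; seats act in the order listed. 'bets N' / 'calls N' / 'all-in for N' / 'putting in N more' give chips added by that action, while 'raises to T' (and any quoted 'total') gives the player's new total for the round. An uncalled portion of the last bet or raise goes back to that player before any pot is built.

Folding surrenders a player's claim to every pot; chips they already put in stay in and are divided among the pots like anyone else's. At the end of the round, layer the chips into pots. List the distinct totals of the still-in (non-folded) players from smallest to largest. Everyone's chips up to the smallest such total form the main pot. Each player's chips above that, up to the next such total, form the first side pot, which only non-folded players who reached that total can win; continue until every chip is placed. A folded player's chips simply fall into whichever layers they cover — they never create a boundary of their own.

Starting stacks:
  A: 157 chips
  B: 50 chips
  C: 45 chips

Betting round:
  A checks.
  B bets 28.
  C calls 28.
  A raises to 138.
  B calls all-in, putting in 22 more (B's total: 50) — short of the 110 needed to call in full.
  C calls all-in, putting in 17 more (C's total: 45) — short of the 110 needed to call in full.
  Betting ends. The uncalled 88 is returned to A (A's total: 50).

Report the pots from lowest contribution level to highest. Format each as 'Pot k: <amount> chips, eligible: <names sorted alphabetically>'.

Pot 1: 135 chips, eligible: A, B, C
Pot 2: 10 chips, eligible: A, B

Derivation:
Contributions (after 88 returned to A): A=50, B=50, C=45
Pot levels (distinct totals of non-folded players): 45, 50
Layer 1-45: 45 each from A, B, C = 45*3 = 135 chips; eligible A, B, C
Layer 46-50: 5 each from A, B = 5*2 = 10 chips; eligible A, B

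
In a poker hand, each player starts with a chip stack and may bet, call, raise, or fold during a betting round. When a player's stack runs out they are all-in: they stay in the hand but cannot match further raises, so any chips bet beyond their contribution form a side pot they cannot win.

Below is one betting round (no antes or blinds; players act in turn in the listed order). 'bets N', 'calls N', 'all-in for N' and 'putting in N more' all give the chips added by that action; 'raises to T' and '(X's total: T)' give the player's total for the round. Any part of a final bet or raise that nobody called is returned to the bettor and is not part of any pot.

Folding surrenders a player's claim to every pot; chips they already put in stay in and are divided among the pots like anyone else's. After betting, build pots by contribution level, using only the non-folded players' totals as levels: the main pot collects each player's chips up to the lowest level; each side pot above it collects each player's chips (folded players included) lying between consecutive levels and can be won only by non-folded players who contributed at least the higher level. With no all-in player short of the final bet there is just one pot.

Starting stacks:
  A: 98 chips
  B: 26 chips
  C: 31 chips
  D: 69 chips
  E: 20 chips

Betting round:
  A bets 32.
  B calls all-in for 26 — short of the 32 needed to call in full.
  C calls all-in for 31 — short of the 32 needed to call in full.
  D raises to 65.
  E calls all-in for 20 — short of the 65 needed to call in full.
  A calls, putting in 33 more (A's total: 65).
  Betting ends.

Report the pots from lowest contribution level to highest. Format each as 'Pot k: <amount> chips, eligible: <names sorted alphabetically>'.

Pot 1: 100 chips, eligible: A, B, C, D, E
Pot 2: 24 chips, eligible: A, B, C, D
Pot 3: 15 chips, eligible: A, C, D
Pot 4: 68 chips, eligible: A, D

Derivation:
Contributions: A=65, B=26, C=31, D=65, E=20
Pot levels (distinct totals of non-folded players): 20, 26, 31, 65
Layer 1-20: 20 each from A, B, C, D, E = 20*5 = 100 chips; eligible A, B, C, D, E
Layer 21-26: 6 each from A, B, C, D = 6*4 = 24 chips; eligible A, B, C, D
Layer 27-31: 5 each from A, C, D = 5*3 = 15 chips; eligible A, C, D
Layer 32-65: 34 each from A, D = 34*2 = 68 chips; eligible A, D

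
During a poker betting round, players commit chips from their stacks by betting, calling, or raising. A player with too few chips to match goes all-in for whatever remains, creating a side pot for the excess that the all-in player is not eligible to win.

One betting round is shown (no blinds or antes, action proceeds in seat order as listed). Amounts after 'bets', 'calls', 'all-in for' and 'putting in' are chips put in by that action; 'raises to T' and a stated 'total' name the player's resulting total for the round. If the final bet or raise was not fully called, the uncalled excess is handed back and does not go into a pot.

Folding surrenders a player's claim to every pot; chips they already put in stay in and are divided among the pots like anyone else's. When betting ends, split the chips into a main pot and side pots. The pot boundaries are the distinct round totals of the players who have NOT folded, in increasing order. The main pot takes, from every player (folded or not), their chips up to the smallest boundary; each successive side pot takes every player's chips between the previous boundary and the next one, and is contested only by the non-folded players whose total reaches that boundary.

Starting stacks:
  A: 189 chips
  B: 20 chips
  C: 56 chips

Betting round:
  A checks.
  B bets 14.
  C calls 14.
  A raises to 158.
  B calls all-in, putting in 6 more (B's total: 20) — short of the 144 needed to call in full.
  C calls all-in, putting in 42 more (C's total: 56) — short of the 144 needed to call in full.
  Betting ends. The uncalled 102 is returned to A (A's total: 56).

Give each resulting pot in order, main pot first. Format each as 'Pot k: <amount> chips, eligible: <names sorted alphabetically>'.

Contributions (after 102 returned to A): A=56, B=20, C=56
Pot levels (distinct totals of non-folded players): 20, 56
Layer 1-20: 20 each from A, B, C = 20*3 = 60 chips; eligible A, B, C
Layer 21-56: 36 each from A, C = 36*2 = 72 chips; eligible A, C

Pot 1: 60 chips, eligible: A, B, C
Pot 2: 72 chips, eligible: A, C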